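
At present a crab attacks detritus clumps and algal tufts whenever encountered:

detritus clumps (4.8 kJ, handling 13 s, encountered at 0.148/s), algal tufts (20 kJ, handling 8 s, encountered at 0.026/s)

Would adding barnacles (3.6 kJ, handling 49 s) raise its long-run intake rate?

No

Intake rate on the current diet: R = (0.148×4.8 + 0.026×20) / (1 + 0.148×13 + 0.026×8) = 1.23/3.132 = 0.3928 kJ/s.
barnacles: E/h = 3.6/49 = 0.07347 kJ/s.
0.07347 < 0.3928, so adding barnacles would lower the average — exclude it.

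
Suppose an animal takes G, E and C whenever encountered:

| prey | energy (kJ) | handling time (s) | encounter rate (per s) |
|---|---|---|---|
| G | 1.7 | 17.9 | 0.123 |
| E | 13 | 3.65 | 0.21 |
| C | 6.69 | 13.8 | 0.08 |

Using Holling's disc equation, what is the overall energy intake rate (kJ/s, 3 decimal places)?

R = Σλ_iE_i / (1 + Σλ_ih_i)
Numerator: 0.123×1.7 + 0.21×13 + 0.08×6.69 = 3.474
Denominator: 1 + 0.123×17.9 + 0.21×3.65 + 0.08×13.8 = 5.072
R = 3.474/5.072 = 0.685 kJ/s

0.685 kJ/s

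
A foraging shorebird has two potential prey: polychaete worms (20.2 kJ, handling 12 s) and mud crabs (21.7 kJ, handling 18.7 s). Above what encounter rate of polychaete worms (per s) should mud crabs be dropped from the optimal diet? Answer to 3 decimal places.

0.185 per s

The zero-one rule: include mud crabs iff E₂/h₂ > λE₁/(1+λh₁). Equality gives the switch point.
λE₁h₂ = E₂ + λE₂h₁ ⇒ λ = E₂/(E₁h₂ − E₂h₁) = 21.7/(377.7 − 260.4) = 0.1849 per s.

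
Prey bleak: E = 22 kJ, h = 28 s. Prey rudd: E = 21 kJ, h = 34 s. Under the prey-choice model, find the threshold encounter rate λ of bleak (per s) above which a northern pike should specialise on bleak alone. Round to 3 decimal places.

0.131 per s

At the threshold, the rate on bleak alone equals the profitability of rudd: λ·22/(1 + λ·28) = 21/34 = 0.6176.
Rearranging, λ(22 − 0.6176×28) = 0.6176, so λ = 0.6176/4.706 = 0.1313 per s.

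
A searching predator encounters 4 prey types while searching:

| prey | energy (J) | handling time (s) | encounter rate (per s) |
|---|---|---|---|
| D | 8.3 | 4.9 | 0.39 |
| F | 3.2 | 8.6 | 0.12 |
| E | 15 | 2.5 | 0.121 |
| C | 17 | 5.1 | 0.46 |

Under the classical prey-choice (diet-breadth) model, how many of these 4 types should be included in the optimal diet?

Rank by E/h (J/s): E 6, C 3.33, D 1.69, F 0.372. Include each in turn until the next type's E/h falls below the running intake rate.
Rate on top 1: 1.393. C: 3.33 > 1.393 → include.
Rate on top 2: 2.641. D: 1.69 < 2.641 → exclude; stop.
Optimal diet: E, C — 2 of 4 types.

2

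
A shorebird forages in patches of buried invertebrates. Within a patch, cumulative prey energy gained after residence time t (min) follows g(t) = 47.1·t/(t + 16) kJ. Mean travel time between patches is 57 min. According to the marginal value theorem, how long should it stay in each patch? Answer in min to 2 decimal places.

Optimal t* satisfies g'(t*) = g(t*)/(T + t*).
g'(t) = 47.1·16/(t + 16)². Setting 47.1·16/(t+16)² = 47.1t/[(t+16)(57+t)] gives 16(57+t) = t(t+16), so t² = 16×57 = 912.
t* = √912 = 30.2 min.

30.20 min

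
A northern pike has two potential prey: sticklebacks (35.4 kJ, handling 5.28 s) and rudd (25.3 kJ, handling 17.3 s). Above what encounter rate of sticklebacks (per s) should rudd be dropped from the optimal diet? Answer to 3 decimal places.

The zero-one rule: include rudd iff E₂/h₂ > λE₁/(1+λh₁). Equality gives the switch point.
λE₁h₂ = E₂ + λE₂h₁ ⇒ λ = E₂/(E₁h₂ − E₂h₁) = 25.3/(612.4 − 133.6) = 0.05284 per s.

0.053 per s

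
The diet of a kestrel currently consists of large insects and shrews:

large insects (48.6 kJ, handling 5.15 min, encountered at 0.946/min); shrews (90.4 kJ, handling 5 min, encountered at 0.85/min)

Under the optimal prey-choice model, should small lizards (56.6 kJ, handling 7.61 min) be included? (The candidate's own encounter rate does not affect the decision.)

Intake rate on the current diet: R = (0.946×48.6 + 0.85×90.4) / (1 + 0.946×5.15 + 0.85×5) = 122.8/10.12 = 12.13 kJ/min.
small lizards: E/h = 56.6/7.61 = 7.438 kJ/min.
Since 7.438 < R, time spent handling small lizards is better spent searching.

No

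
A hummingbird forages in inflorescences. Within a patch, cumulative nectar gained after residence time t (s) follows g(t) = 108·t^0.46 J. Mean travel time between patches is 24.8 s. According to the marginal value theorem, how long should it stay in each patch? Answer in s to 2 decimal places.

21.13 s

Optimal t* satisfies g'(t*) = g(t*)/(T + t*).
g'(t) = 0.46·108·t^-0.54. Setting 0.46·108·t^-0.54 = 108·t^0.46/(24.8+t) gives 0.46(24.8+t) = t, so 0.54·t = 0.46×24.8.
t* = 0.46×24.8/0.54 = 21.13 s.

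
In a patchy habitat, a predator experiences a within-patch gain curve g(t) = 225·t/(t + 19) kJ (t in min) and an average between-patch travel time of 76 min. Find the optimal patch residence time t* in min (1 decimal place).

38.0 min

Optimal t* satisfies g'(t*) = g(t*)/(T + t*).
g'(t) = 225·19/(t + 19)². Setting 225·19/(t+19)² = 225t/[(t+19)(76+t)] gives 19(76+t) = t(t+19), so t² = 19×76 = 1444.
t* = √1444 = 38 min.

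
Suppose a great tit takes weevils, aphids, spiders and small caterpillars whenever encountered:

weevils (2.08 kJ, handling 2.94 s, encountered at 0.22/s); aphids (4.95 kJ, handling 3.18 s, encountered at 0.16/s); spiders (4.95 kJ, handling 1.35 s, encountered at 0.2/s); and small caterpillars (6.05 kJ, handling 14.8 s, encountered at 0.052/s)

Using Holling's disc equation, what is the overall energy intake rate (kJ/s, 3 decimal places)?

0.799 kJ/s

R = (0.22×2.08 + 0.16×4.95 + 0.2×4.95 + 0.052×6.05) / (1 + 0.22×2.94 + 0.16×3.18 + 0.2×1.35 + 0.052×14.8) = 2.554/3.195 = 0.7994 kJ/s.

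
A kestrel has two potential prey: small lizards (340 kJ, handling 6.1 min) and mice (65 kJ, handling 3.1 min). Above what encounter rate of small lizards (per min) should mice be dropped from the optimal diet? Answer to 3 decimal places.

The zero-one rule: include mice iff E₂/h₂ > λE₁/(1+λh₁). Equality gives the switch point.
λE₁h₂ = E₂ + λE₂h₁ ⇒ λ = E₂/(E₁h₂ − E₂h₁) = 65/(1054 − 396.5) = 0.09886 per min.

0.099 per min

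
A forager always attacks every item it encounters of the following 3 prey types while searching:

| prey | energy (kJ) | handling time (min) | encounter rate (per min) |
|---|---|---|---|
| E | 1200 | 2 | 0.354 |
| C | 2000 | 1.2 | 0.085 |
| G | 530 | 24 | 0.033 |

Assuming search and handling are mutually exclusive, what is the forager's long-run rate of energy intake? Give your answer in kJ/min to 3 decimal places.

235.315 kJ/min

R = Σλ_iE_i / (1 + Σλ_ih_i)
Numerator: 0.354×1200 + 0.085×2000 + 0.033×530 = 612.3
Denominator: 1 + 0.354×2 + 0.085×1.2 + 0.033×24 = 2.602
R = 612.3/2.602 = 235.3 kJ/min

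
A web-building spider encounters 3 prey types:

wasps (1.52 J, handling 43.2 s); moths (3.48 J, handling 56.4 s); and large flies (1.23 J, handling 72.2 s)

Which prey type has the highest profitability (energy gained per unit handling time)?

moths

In descending order of E/h:
moths: 3.48/56.4 = 0.0617 J/s
wasps: 1.52/43.2 = 0.0352 J/s
large flies: 1.23/72.2 = 0.017 J/s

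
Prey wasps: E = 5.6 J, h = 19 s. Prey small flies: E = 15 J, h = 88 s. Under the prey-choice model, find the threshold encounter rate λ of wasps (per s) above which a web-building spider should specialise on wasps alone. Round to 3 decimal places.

0.072 per s

At the threshold, the rate on wasps alone equals the profitability of small flies: λ·5.6/(1 + λ·19) = 15/88 = 0.1705.
Rearranging, λ(5.6 − 0.1705×19) = 0.1705, so λ = 0.1705/2.361 = 0.07218 per s.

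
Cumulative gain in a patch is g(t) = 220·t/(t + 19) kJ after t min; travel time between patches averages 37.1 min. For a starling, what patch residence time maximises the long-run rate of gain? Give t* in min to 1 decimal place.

26.5 min

Optimal t* satisfies g'(t*) = g(t*)/(T + t*).
g'(t) = 220·19/(t + 19)². Setting 220·19/(t+19)² = 220t/[(t+19)(37.1+t)] gives 19(37.1+t) = t(t+19), so t² = 19×37.1 = 704.9.
t* = √704.9 = 26.55 min.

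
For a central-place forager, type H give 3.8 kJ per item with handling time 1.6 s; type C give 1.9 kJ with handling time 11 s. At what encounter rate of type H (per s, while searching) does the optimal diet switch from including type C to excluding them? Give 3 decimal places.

Drop type C once their profitability E₂/h₂ falls below the rate achievable on type H alone: E₂/h₂ = λE₁/(1 + λh₁).
Solve for λ: λE₁h₂ = E₂(1 + λh₁) → λ(E₁h₂ − E₂h₁) = E₂ → λ = E₂/(E₁h₂ − E₂h₁).
λ = 1.9/(3.8×11 − 1.9×1.6) = 1.9/38.76 = 0.04902 per s.

0.049 per s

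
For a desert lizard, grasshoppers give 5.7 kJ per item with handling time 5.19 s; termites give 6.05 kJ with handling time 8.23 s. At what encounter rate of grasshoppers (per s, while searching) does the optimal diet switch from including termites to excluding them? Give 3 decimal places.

0.390 per s

The zero-one rule: include termites iff E₂/h₂ > λE₁/(1+λh₁). Equality gives the switch point.
λE₁h₂ = E₂ + λE₂h₁ ⇒ λ = E₂/(E₁h₂ − E₂h₁) = 6.05/(46.91 − 31.4) = 0.39 per s.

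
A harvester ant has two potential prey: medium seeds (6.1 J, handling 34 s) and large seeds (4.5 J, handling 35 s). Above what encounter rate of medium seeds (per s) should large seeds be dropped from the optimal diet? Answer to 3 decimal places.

0.074 per s

At the threshold, the rate on medium seeds alone equals the profitability of large seeds: λ·6.1/(1 + λ·34) = 4.5/35 = 0.1286.
Rearranging, λ(6.1 − 0.1286×34) = 0.1286, so λ = 0.1286/1.729 = 0.07438 per s.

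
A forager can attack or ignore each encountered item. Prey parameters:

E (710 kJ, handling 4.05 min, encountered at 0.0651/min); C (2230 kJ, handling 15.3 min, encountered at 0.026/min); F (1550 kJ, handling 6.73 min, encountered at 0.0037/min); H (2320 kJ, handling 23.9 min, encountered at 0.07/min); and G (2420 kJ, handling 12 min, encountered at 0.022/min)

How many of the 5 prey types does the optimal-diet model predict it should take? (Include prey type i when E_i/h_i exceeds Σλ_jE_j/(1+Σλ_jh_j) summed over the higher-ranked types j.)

5

E/h in descending order: F 230, G 202, E 175, C 146, H 97.1 kJ/min. The optimal diet is the largest prefix of this list for which every included type satisfies E_i/h_i > R on the types above it.
Rate on top 1: 5.596. G: 202 > 5.596 → include.
Rate on top 2: 45.76. E: 175 > 45.76 → include.
Rate on top 3: 67.76. C: 146 > 67.76 → include.
Rate on top 4: 83.66. H: 97.1 > 83.66 → include.
Optimal diet: F, G, E, C, H — 5 of 5 types.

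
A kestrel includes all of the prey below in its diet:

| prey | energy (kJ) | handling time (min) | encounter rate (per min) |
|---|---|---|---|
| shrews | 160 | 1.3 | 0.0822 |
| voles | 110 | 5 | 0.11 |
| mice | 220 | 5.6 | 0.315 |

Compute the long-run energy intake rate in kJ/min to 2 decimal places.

R = Σλ_iE_i / (1 + Σλ_ih_i)
Numerator: 0.0822×160 + 0.11×110 + 0.315×220 = 94.55
Denominator: 1 + 0.0822×1.3 + 0.11×5 + 0.315×5.6 = 3.421
R = 94.55/3.421 = 27.64 kJ/min

27.64 kJ/min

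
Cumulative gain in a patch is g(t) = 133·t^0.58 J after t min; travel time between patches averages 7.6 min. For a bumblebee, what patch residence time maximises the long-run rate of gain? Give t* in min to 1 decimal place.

10.5 min

Optimal t* satisfies g'(t*) = g(t*)/(T + t*).
g'(t) = 0.58·133·t^-0.42. Setting 0.58·133·t^-0.42 = 133·t^0.58/(7.6+t) gives 0.58(7.6+t) = t, so 0.42·t = 0.58×7.6.
t* = 0.58×7.6/0.42 = 10.5 min.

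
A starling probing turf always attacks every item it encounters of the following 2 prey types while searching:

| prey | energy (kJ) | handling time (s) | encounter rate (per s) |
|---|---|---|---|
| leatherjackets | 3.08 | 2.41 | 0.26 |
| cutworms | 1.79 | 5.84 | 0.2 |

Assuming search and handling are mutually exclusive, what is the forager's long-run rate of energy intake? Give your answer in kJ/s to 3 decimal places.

0.415 kJ/s

Energy encountered per unit search time: 0.26×3.08 + 0.2×1.79 = 1.159 kJ/s.
Handling time per unit search time: 0.26×2.41 + 0.2×5.84 = 1.795.
Rate = 1.159/(1 + 1.795) = 0.4147 kJ/s.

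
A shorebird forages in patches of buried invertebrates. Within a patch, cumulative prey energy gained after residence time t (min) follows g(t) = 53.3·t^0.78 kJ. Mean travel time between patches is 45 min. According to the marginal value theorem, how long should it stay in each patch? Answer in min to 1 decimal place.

By the marginal value theorem, leave when the instantaneous gain rate g'(t) equals the habitat-wide average g(t)/(T + t).
g'(t) = 0.78·53.3·t^-0.22. Setting 0.78·53.3·t^-0.22 = 53.3·t^0.78/(45+t) gives 0.78(45+t) = t, so 0.22·t = 0.78×45.
t* = 0.78×45/0.22 = 159.5 min.

159.5 min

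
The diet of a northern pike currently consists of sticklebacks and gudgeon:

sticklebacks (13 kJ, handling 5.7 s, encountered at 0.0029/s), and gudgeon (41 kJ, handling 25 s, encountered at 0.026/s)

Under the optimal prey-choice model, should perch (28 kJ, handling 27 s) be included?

Yes

On sticklebacks and gudgeon alone, R = ΣλE/(1+Σλh) = 1.104/1.667 = 0.6623 kJ/s.
perch: E/h = 28/27 = 1.037 kJ/s.
Since 1.037 > R, including perch increases the long-run rate.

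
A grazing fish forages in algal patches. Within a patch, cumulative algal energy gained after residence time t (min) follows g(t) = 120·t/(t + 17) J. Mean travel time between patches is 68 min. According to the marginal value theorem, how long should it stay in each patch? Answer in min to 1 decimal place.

34.0 min

Maximise g(t)/(T+t): set derivative to zero → g'(t)(T+t) = g(t).
g'(t) = 120·17/(t + 17)². Setting 120·17/(t+17)² = 120t/[(t+17)(68+t)] gives 17(68+t) = t(t+17), so t² = 17×68 = 1156.
t* = √1156 = 34 min.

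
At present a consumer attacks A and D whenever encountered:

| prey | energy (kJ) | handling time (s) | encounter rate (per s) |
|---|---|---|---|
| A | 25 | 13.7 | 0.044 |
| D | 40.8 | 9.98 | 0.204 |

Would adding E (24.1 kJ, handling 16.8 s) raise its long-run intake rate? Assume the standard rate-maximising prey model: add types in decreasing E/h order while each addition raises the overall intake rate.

No

On A and D alone, R = ΣλE/(1+Σλh) = 9.423/3.639 = 2.59 kJ/s.
E: E/h = 24.1/16.8 = 1.435 kJ/s.
Since 1.435 < R, time spent handling E is better spent searching.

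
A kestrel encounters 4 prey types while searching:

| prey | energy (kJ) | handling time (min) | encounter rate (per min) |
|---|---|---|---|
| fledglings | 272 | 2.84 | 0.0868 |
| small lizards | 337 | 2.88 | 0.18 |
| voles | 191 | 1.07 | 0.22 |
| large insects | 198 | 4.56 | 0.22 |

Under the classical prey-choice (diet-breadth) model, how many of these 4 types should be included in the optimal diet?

E/h in descending order: voles 179, small lizards 117, fledglings 95.8, large insects 43.4 kJ/min. The optimal diet is the largest prefix of this list for which every included type satisfies E_i/h_i > R on the types above it.
Rate on top 1: 34.01. small lizards: 117 > 34.01 → include.
Rate on top 2: 58.55. fledglings: 95.8 > 58.55 → include.
Rate on top 3: 63.13. large insects: 43.4 < 63.13 → exclude; stop.
Optimal diet: voles, small lizards, fledglings — 3 of 4 types.

3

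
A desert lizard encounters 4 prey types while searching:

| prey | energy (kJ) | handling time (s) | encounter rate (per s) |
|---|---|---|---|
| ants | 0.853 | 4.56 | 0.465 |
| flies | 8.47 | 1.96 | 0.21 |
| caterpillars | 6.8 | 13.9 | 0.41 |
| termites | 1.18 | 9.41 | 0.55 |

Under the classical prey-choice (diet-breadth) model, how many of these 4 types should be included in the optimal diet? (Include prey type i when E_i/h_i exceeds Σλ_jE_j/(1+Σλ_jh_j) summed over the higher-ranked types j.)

1

E/h in descending order: flies 4.32, caterpillars 0.489, ants 0.187, termites 0.125 kJ/s. The optimal diet is the largest prefix of this list for which every included type satisfies E_i/h_i > R on the types above it.
Rate on top 1: 1.26. caterpillars: 0.489 < 1.26 → exclude; stop.
Optimal diet: flies — 1 of 4 types.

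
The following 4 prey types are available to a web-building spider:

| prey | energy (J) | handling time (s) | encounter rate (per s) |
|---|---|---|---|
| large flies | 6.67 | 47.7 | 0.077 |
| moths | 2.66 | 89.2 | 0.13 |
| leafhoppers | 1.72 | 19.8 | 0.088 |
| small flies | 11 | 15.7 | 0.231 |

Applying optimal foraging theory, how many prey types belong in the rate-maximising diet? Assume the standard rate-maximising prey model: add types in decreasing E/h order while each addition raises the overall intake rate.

Profitabilities (E/h, J/s): small flies 0.701, large flies 0.14, leafhoppers 0.0869, moths 0.0298. Add prey in this order while the next type's profitability exceeds the intake rate on those already taken.
Rate on top 1: 0.5492. large flies: 0.14 < 0.5492 → exclude; stop.
Optimal diet: small flies — 1 of 4 types.

1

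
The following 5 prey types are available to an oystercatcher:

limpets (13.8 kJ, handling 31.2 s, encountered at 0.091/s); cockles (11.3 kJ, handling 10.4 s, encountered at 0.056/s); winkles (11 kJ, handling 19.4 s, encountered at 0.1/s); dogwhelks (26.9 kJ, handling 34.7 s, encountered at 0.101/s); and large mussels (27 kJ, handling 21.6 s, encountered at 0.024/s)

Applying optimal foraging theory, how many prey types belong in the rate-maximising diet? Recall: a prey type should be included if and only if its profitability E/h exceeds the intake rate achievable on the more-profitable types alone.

3

Rank by E/h (kJ/s): large mussels 1.25, cockles 1.09, dogwhelks 0.775, winkles 0.567, limpets 0.442. Include each in turn until the next type's E/h falls below the running intake rate.
Rate on top 1: 0.4268. cockles: 1.09 > 0.4268 → include.
Rate on top 2: 0.6097. dogwhelks: 0.775 > 0.6097 → include.
Rate on top 3: 0.7132. winkles: 0.567 < 0.7132 → exclude; stop.
Optimal diet: large mussels, cockles, dogwhelks — 3 of 5 types.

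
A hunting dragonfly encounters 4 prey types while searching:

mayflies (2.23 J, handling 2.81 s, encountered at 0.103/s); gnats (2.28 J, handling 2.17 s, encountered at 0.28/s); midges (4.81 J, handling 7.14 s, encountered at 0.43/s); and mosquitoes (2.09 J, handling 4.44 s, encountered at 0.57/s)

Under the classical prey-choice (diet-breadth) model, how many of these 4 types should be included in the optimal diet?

E/h in descending order: gnats 1.05, mayflies 0.794, midges 0.674, mosquitoes 0.471 J/s. The optimal diet is the largest prefix of this list for which every included type satisfies E_i/h_i > R on the types above it.
Rate on top 1: 0.3971. mayflies: 0.794 > 0.3971 → include.
Rate on top 2: 0.4576. midges: 0.674 > 0.4576 → include.
Rate on top 3: 0.5912. mosquitoes: 0.471 < 0.5912 → exclude; stop.
Optimal diet: gnats, mayflies, midges — 3 of 4 types.

3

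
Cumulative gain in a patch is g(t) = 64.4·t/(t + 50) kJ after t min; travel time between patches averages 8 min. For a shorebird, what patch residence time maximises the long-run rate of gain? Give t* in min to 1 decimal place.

By the marginal value theorem, leave when the instantaneous gain rate g'(t) equals the habitat-wide average g(t)/(T + t).
g'(t) = 64.4·50/(t + 50)². Setting 64.4·50/(t+50)² = 64.4t/[(t+50)(8+t)] gives 50(8+t) = t(t+50), so t² = 50×8 = 400.
t* = √400 = 20 min.

20.0 min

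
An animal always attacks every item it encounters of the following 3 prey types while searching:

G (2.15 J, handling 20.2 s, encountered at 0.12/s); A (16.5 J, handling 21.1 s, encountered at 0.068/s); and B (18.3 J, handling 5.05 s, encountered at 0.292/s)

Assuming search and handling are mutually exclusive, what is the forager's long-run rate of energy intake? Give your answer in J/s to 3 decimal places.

R = (0.12×2.15 + 0.068×16.5 + 0.292×18.3) / (1 + 0.12×20.2 + 0.068×21.1 + 0.292×5.05) = 6.724/6.333 = 1.062 J/s.

1.062 J/s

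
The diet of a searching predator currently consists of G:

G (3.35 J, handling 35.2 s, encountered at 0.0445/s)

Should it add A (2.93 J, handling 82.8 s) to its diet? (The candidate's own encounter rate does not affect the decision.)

On G alone, R = ΣλE/(1+Σλh) = 0.1491/2.566 = 0.05809 J/s.
Profitability of A: 2.93/82.8 = 0.03539 J/s.
Since 0.03539 < R, time spent handling A is better spent searching.

No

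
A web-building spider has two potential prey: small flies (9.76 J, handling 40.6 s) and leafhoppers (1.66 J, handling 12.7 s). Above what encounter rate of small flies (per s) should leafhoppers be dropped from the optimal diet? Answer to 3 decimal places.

0.029 per s

At the threshold, the rate on small flies alone equals the profitability of leafhoppers: λ·9.76/(1 + λ·40.6) = 1.66/12.7 = 0.1307.
Rearranging, λ(9.76 − 0.1307×40.6) = 0.1307, so λ = 0.1307/4.453 = 0.02935 per s.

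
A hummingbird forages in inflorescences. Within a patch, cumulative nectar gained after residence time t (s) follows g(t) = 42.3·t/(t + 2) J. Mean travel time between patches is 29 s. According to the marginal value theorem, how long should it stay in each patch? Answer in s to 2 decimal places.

Maximise g(t)/(T+t): set derivative to zero → g'(t)(T+t) = g(t).
g'(t) = 42.3·2/(t + 2)². Setting 42.3·2/(t+2)² = 42.3t/[(t+2)(29+t)] gives 2(29+t) = t(t+2), so t² = 2×29 = 58.
t* = √58 = 7.616 s.

7.62 s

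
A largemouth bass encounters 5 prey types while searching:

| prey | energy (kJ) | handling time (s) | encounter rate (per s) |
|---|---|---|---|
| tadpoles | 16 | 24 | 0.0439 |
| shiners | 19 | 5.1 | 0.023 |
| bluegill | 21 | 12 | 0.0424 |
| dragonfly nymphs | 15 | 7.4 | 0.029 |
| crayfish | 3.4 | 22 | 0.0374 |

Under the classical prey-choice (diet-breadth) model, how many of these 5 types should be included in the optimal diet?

Profitabilities (E/h, kJ/s): shiners 3.73, dragonfly nymphs 2.03, bluegill 1.75, tadpoles 0.667, crayfish 0.155. Add prey in this order while the next type's profitability exceeds the intake rate on those already taken.
Rate on top 1: 0.3911. dragonfly nymphs: 2.03 > 0.3911 → include.
Rate on top 2: 0.6547. bluegill: 1.75 > 0.6547 → include.
Rate on top 3: 0.9575. tadpoles: 0.667 < 0.9575 → exclude; stop.
Optimal diet: shiners, dragonfly nymphs, bluegill — 3 of 5 types.

3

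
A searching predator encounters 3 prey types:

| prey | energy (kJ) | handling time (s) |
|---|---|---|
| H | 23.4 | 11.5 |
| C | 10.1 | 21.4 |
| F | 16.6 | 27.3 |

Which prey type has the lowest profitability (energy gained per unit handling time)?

C

Profitability E/h (kJ/s): H = 23.4/11.5 = 2.03, C = 10.1/21.4 = 0.472, F = 16.6/27.3 = 0.608.
Ranked: H > F > C.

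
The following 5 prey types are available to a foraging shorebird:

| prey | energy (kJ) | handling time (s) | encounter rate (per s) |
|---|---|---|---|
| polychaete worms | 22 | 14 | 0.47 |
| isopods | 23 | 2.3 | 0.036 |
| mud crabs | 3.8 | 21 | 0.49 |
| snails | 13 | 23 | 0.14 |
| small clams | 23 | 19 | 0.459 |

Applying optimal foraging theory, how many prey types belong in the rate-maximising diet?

2

Rank by E/h (kJ/s): isopods 10, polychaete worms 1.57, small clams 1.21, snails 0.565, mud crabs 0.181. Include each in turn until the next type's E/h falls below the running intake rate.
Rate on top 1: 0.7647. polychaete worms: 1.57 > 0.7647 → include.
Rate on top 2: 1.457. small clams: 1.21 < 1.457 → exclude; stop.
Optimal diet: isopods, polychaete worms — 2 of 5 types.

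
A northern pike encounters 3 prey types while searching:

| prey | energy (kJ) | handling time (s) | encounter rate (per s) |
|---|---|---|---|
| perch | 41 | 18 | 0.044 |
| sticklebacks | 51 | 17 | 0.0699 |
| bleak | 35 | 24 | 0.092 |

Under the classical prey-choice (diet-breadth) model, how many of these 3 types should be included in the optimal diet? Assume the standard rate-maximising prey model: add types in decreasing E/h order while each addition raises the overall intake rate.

E/h in descending order: sticklebacks 3, perch 2.28, bleak 1.46 kJ/s. The optimal diet is the largest prefix of this list for which every included type satisfies E_i/h_i > R on the types above it.
Rate on top 1: 1.629. perch: 2.28 > 1.629 → include.
Rate on top 2: 1.801. bleak: 1.46 < 1.801 → exclude; stop.
Optimal diet: sticklebacks, perch — 2 of 3 types.

2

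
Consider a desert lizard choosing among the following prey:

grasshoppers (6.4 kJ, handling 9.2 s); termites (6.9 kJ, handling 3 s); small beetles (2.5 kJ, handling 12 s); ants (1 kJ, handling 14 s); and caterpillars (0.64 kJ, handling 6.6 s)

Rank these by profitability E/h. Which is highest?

termites

In descending order of E/h:
termites: 6.9/3 = 2.3 kJ/s
grasshoppers: 6.4/9.2 = 0.696 kJ/s
small beetles: 2.5/12 = 0.208 kJ/s
caterpillars: 0.64/6.6 = 0.097 kJ/s
ants: 1/14 = 0.0714 kJ/s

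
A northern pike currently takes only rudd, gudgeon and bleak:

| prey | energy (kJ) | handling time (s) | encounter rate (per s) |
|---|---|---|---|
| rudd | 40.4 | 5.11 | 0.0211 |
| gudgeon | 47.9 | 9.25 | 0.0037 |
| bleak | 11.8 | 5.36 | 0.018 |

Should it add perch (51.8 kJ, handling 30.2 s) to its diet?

On rudd, gudgeon and bleak alone, R = ΣλE/(1+Σλh) = 1.242/1.239 = 1.003 kJ/s.
Profitability of perch: 51.8/30.2 = 1.715 kJ/s.
1.715 > 1.003, so adding perch raises the average — include it.

Yes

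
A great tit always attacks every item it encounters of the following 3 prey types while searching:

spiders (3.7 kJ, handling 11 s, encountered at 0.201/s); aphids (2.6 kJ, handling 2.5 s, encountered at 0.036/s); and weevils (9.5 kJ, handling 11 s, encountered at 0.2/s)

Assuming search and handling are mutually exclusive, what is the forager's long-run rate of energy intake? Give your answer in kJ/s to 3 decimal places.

0.498 kJ/s

Energy encountered per unit search time: 0.201×3.7 + 0.036×2.6 + 0.2×9.5 = 2.737 kJ/s.
Handling time per unit search time: 0.201×11 + 0.036×2.5 + 0.2×11 = 4.501.
Rate = 2.737/(1 + 4.501) = 0.4976 kJ/s.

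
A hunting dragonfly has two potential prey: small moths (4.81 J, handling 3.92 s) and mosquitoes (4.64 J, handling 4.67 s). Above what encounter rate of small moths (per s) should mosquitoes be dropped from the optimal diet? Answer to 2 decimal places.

1.09 per s

The zero-one rule: include mosquitoes iff E₂/h₂ > λE₁/(1+λh₁). Equality gives the switch point.
λE₁h₂ = E₂ + λE₂h₁ ⇒ λ = E₂/(E₁h₂ − E₂h₁) = 4.64/(22.46 − 18.19) = 1.086 per s.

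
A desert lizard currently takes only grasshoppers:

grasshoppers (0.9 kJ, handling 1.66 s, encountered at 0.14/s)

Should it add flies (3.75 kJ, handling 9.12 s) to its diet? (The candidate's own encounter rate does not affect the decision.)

Intake rate on the current diet: R = (0.14×0.9) / (1 + 0.14×1.66) = 0.126/1.232 = 0.1022 kJ/s.
flies: E/h = 3.75/9.12 = 0.4112 kJ/s.
Since 0.4112 > R, including flies increases the long-run rate.

Yes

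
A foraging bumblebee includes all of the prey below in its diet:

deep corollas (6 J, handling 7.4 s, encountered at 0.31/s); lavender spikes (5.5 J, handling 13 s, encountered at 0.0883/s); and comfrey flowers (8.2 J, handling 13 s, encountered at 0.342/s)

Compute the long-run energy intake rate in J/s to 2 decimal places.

0.58 J/s

Energy encountered per unit search time: 0.31×6 + 0.0883×5.5 + 0.342×8.2 = 5.15 J/s.
Handling time per unit search time: 0.31×7.4 + 0.0883×13 + 0.342×13 = 7.888.
Rate = 5.15/(1 + 7.888) = 0.5794 J/s.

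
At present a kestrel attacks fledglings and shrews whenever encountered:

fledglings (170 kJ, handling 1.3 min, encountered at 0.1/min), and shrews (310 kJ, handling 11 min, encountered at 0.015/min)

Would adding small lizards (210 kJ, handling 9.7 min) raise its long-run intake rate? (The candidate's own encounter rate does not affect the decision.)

On fledglings and shrews alone, R = ΣλE/(1+Σλh) = 21.65/1.295 = 16.72 kJ/min.
Profitability of small lizards: 210/9.7 = 21.65 kJ/min.
Since 21.65 > R, including small lizards increases the long-run rate.

Yes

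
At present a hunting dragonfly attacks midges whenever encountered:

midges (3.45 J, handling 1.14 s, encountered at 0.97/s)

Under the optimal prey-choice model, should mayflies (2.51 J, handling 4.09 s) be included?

On midges alone, R = ΣλE/(1+Σλh) = 3.347/2.106 = 1.589 J/s.
Profitability of mayflies: 2.51/4.09 = 0.6137 J/s.
0.6137 < 1.589, so adding mayflies would lower the average — exclude it.

No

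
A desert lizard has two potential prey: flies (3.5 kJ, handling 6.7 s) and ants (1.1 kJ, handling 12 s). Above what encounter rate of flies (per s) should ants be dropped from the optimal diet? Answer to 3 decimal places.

0.032 per s

The zero-one rule: include ants iff E₂/h₂ > λE₁/(1+λh₁). Equality gives the switch point.
λE₁h₂ = E₂ + λE₂h₁ ⇒ λ = E₂/(E₁h₂ − E₂h₁) = 1.1/(42 − 7.37) = 0.03176 per s.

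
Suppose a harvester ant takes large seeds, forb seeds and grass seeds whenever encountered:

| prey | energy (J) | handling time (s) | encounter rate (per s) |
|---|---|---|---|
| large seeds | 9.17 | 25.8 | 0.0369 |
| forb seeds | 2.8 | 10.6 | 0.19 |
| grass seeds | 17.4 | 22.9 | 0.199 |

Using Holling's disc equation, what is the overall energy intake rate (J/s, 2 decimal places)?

Energy encountered per unit search time: 0.0369×9.17 + 0.19×2.8 + 0.199×17.4 = 4.333 J/s.
Handling time per unit search time: 0.0369×25.8 + 0.19×10.6 + 0.199×22.9 = 7.523.
Rate = 4.333/(1 + 7.523) = 0.5084 J/s.

0.51 J/s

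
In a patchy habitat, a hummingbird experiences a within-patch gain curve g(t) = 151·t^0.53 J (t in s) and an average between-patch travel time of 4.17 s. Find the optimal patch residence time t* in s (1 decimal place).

Maximise g(t)/(T+t): set derivative to zero → g'(t)(T+t) = g(t).
g'(t) = 0.53·151·t^-0.47. Setting 0.53·151·t^-0.47 = 151·t^0.53/(4.17+t) gives 0.53(4.17+t) = t, so 0.47·t = 0.53×4.17.
t* = 0.53×4.17/0.47 = 4.702 s.

4.7 s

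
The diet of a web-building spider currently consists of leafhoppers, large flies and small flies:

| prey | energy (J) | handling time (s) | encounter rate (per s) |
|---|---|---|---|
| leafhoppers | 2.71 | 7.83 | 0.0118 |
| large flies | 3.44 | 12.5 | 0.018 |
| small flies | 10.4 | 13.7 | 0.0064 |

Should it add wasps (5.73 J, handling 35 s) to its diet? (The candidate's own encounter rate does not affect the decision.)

Intake rate on the current diet: R = (0.0118×2.71 + 0.018×3.44 + 0.0064×10.4) / (1 + 0.0118×7.83 + 0.018×12.5 + 0.0064×13.7) = 0.1605/1.405 = 0.1142 J/s.
Profitability of wasps: 5.73/35 = 0.1637 J/s.
0.1637 > 0.1142, so adding wasps raises the average — include it.

Yes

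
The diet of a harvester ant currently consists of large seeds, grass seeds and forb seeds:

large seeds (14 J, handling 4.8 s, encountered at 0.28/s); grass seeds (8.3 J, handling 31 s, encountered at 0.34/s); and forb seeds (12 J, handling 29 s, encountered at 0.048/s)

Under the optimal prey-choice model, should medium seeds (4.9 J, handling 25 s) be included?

Current rate: (0.28×14 + 0.34×8.3 + 0.048×12)/(1 + 0.28×4.8 + 0.34×31 + 0.048×29) = 0.5126 J/s.
Profitability of medium seeds: 4.9/25 = 0.196 J/s.
0.196 < 0.5126, so adding medium seeds would lower the average — exclude it.

No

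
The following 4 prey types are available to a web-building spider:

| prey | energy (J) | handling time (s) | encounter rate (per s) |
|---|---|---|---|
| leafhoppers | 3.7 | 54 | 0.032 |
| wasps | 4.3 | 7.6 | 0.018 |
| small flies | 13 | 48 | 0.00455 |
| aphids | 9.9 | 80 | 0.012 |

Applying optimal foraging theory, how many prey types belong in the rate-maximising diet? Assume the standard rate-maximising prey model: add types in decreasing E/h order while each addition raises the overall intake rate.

3

Rank by E/h (J/s): wasps 0.566, small flies 0.271, aphids 0.124, leafhoppers 0.0685. Include each in turn until the next type's E/h falls below the running intake rate.
Rate on top 1: 0.06809. small flies: 0.271 > 0.06809 → include.
Rate on top 2: 0.1008. aphids: 0.124 > 0.1008 → include.
Rate on top 3: 0.1103. leafhoppers: 0.0685 < 0.1103 → exclude; stop.
Optimal diet: wasps, small flies, aphids — 3 of 4 types.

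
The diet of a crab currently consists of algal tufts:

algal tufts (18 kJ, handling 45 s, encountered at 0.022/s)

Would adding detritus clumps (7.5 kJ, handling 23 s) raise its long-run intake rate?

Yes

Intake rate on the current diet: R = (0.022×18) / (1 + 0.022×45) = 0.396/1.99 = 0.199 kJ/s.
detritus clumps: E/h = 7.5/23 = 0.3261 kJ/s.
Since 0.3261 > R, including detritus clumps increases the long-run rate.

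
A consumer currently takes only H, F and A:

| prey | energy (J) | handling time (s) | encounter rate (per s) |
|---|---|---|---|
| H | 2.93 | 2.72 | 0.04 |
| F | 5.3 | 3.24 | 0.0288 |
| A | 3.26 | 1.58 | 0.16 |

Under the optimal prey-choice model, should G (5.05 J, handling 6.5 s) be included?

On H, F and A alone, R = ΣλE/(1+Σλh) = 0.7914/1.455 = 0.544 J/s.
Profitability of G: 5.05/6.5 = 0.7769 J/s.
0.7769 > 0.544, so adding G raises the average — include it.

Yes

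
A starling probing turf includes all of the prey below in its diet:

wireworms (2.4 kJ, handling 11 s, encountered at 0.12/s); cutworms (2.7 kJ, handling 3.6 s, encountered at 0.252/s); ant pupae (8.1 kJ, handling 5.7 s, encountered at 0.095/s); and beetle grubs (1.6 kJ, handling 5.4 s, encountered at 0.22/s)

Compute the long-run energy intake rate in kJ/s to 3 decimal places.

Energy encountered per unit search time: 0.12×2.4 + 0.252×2.7 + 0.095×8.1 + 0.22×1.6 = 2.09 kJ/s.
Handling time per unit search time: 0.12×11 + 0.252×3.6 + 0.095×5.7 + 0.22×5.4 = 3.957.
Rate = 2.09/(1 + 3.957) = 0.4216 kJ/s.

0.422 kJ/s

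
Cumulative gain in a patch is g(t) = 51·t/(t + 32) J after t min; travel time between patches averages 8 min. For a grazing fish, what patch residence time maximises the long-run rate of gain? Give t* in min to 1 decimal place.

Maximise g(t)/(T+t): set derivative to zero → g'(t)(T+t) = g(t).
g'(t) = 51·32/(t + 32)². Setting 51·32/(t+32)² = 51t/[(t+32)(8+t)] gives 32(8+t) = t(t+32), so t² = 32×8 = 256.
t* = √256 = 16 min.

16.0 min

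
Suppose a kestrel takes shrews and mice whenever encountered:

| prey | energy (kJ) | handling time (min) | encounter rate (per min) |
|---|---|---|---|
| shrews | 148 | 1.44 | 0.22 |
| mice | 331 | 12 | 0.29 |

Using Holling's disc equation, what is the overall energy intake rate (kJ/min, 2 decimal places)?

26.80 kJ/min

Energy encountered per unit search time: 0.22×148 + 0.29×331 = 128.6 kJ/min.
Handling time per unit search time: 0.22×1.44 + 0.29×12 = 3.797.
Rate = 128.6/(1 + 3.797) = 26.8 kJ/min.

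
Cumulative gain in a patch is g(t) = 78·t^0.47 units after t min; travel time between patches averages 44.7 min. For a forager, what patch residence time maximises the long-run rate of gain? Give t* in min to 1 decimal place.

By the marginal value theorem, leave when the instantaneous gain rate g'(t) equals the habitat-wide average g(t)/(T + t).
g'(t) = 0.47·78·t^-0.53. Setting 0.47·78·t^-0.53 = 78·t^0.47/(44.7+t) gives 0.47(44.7+t) = t, so 0.53·t = 0.47×44.7.
t* = 0.47×44.7/0.53 = 39.64 min.

39.6 min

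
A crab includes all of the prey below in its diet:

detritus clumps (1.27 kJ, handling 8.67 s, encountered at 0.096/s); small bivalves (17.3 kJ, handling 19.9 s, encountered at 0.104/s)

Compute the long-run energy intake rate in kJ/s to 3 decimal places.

0.492 kJ/s

Energy encountered per unit search time: 0.096×1.27 + 0.104×17.3 = 1.921 kJ/s.
Handling time per unit search time: 0.096×8.67 + 0.104×19.9 = 2.902.
Rate = 1.921/(1 + 2.902) = 0.4924 kJ/s.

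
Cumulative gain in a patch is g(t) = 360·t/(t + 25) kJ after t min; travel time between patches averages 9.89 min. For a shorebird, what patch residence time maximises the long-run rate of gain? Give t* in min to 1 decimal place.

15.7 min

Maximise g(t)/(T+t): set derivative to zero → g'(t)(T+t) = g(t).
g'(t) = 360·25/(t + 25)². Setting 360·25/(t+25)² = 360t/[(t+25)(9.89+t)] gives 25(9.89+t) = t(t+25), so t² = 25×9.89 = 247.2.
t* = √247.2 = 15.72 min.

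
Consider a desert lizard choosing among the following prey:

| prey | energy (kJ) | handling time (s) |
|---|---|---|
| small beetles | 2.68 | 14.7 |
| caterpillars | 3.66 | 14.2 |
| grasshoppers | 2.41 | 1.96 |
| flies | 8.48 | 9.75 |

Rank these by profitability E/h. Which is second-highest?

Profitability E/h (kJ/s): small beetles = 2.68/14.7 = 0.182, caterpillars = 3.66/14.2 = 0.258, grasshoppers = 2.41/1.96 = 1.23, flies = 8.48/9.75 = 0.87.
Ranked: grasshoppers > flies > caterpillars > small beetles.

flies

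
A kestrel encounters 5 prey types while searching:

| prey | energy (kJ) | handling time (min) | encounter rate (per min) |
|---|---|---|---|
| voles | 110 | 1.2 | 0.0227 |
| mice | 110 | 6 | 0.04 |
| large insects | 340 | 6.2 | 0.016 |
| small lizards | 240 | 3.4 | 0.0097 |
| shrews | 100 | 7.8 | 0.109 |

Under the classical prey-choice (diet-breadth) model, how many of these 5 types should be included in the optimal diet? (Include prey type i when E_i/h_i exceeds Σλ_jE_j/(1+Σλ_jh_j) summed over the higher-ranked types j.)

Rank by E/h (kJ/min): voles 91.7, small lizards 70.6, large insects 54.8, mice 18.3, shrews 12.8. Include each in turn until the next type's E/h falls below the running intake rate.
Rate on top 1: 2.431. small lizards: 70.6 > 2.431 → include.
Rate on top 2: 4.551. large insects: 54.8 > 4.551 → include.
Rate on top 3: 8.854. mice: 18.3 > 8.854 → include.
Rate on top 4: 10.48. shrews: 12.8 > 10.48 → include.
Optimal diet: voles, small lizards, large insects, mice, shrews — 5 of 5 types.

5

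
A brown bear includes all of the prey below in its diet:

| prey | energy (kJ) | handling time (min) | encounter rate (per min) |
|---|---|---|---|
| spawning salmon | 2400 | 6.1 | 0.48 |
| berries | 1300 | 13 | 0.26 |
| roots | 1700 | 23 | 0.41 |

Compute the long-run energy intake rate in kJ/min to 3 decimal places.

130.661 kJ/min

R = (0.48×2400 + 0.26×1300 + 0.41×1700) / (1 + 0.48×6.1 + 0.26×13 + 0.41×23) = 2187/16.74 = 130.7 kJ/min.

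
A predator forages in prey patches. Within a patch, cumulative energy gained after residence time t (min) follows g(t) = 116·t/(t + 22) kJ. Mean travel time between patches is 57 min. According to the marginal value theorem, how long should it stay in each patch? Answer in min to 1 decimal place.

35.4 min

Optimal t* satisfies g'(t*) = g(t*)/(T + t*).
g'(t) = 116·22/(t + 22)². Setting 116·22/(t+22)² = 116t/[(t+22)(57+t)] gives 22(57+t) = t(t+22), so t² = 22×57 = 1254.
t* = √1254 = 35.41 min.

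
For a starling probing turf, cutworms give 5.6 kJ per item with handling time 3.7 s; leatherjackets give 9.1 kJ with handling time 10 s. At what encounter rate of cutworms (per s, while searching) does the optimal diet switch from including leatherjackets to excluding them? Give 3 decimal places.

0.408 per s

The zero-one rule: include leatherjackets iff E₂/h₂ > λE₁/(1+λh₁). Equality gives the switch point.
λE₁h₂ = E₂ + λE₂h₁ ⇒ λ = E₂/(E₁h₂ − E₂h₁) = 9.1/(56 − 33.67) = 0.4075 per s.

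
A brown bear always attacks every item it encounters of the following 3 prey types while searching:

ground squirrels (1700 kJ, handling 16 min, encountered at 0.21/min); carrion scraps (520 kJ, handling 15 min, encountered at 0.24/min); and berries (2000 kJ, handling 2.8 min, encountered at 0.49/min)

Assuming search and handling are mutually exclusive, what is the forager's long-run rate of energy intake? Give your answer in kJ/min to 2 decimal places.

156.64 kJ/min

R = (0.21×1700 + 0.24×520 + 0.49×2000) / (1 + 0.21×16 + 0.24×15 + 0.49×2.8) = 1462/9.332 = 156.6 kJ/min.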